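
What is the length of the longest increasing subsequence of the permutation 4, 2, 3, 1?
2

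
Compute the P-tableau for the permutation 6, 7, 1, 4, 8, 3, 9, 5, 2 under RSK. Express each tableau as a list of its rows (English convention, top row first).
P = [[1, 2, 5, 9], [3, 7, 8], [4], [6]]

Insert 6: appended to row 1. P = [[6]].
Insert 7: appended to row 1. P = [[6, 7]].
Insert 1: 1 bumps 6 from row 1; 6 starts row 2. P = [[1, 7], [6]].
Insert 4: 4 bumps 7 from row 1; 7 appends to row 2. P = [[1, 4], [6, 7]].
Insert 8: appended to row 1. P = [[1, 4, 8], [6, 7]].
Insert 3: 3 bumps 4 from row 1; 4 bumps 6 from row 2; 6 starts row 3. P = [[1, 3, 8], [4, 7], [6]].
Insert 9: appended to row 1. P = [[1, 3, 8, 9], [4, 7], [6]].
Insert 5: 5 bumps 8 from row 1; 8 appends to row 2. P = [[1, 3, 5, 9], [4, 7, 8], [6]].
Insert 2: 2 bumps 3 from row 1; 3 bumps 4 from row 2; 4 bumps 6 from row 3; 6 starts row 4. P = [[1, 2, 5, 9], [3, 7, 8], [4], [6]].

So P = [[1, 2, 5, 9], [3, 7, 8], [4], [6]].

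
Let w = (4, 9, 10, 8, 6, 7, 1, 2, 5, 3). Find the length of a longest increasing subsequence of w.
3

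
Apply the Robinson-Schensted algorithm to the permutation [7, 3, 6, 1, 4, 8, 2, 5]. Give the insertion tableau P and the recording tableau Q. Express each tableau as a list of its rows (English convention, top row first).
P = [[1, 2, 5], [3, 4, 8], [6], [7]], Q = [[1, 3, 6], [2, 5, 8], [4], [7]]

Insert each entry of the permutation into P by Schensted row insertion, recording in Q the position of each new cell.

Insert 7: appended to row 1. P = [[7]].
Insert 3: 3 bumps 7 from row 1; 7 starts row 2. P = [[3], [7]].
Insert 6: appended to row 1. P = [[3, 6], [7]].
Insert 1: 1 bumps 3 from row 1; 3 bumps 7 from row 2; 7 starts row 3. P = [[1, 6], [3], [7]].
Insert 4: 4 bumps 6 from row 1; 6 appends to row 2. P = [[1, 4], [3, 6], [7]].
Insert 8: appended to row 1. P = [[1, 4, 8], [3, 6], [7]].
Insert 2: 2 bumps 4 from row 1; 4 bumps 6 from row 2; 6 bumps 7 from row 3; 7 starts row 4. P = [[1, 2, 8], [3, 4], [6], [7]].
Insert 5: 5 bumps 8 from row 1; 8 appends to row 2. P = [[1, 2, 5], [3, 4, 8], [6], [7]].

So P = [[1, 2, 5], [3, 4, 8], [6], [7]], Q = [[1, 3, 6], [2, 5, 8], [4], [7]].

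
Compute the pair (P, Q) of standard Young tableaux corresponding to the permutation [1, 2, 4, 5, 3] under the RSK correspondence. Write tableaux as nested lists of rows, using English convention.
Insert each entry of the permutation into P by Schensted row insertion, recording in Q the position of each new cell.

Insert 1: appended to row 1. P = [[1]], Q = [[1]].
Insert 2: appended to row 1. P = [[1, 2]], Q = [[1, 2]].
Insert 4: appended to row 1. P = [[1, 2, 4]], Q = [[1, 2, 3]].
Insert 5: appended to row 1. P = [[1, 2, 4, 5]], Q = [[1, 2, 3, 4]].
Insert 3: 3 bumps 4 from row 1; 4 starts row 2. P = [[1, 2, 3, 5], [4]], Q = [[1, 2, 3, 4], [5]].

So P = [[1, 2, 3, 5], [4]], Q = [[1, 2, 3, 4], [5]].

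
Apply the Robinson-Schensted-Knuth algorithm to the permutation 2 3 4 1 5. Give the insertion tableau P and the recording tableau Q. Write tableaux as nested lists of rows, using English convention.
Insert each entry of the permutation into P by Schensted row insertion, recording in Q the position of each new cell.

Insert 2: appended to row 1. P = [[2]].
Insert 3: appended to row 1. P = [[2, 3]].
Insert 4: appended to row 1. P = [[2, 3, 4]].
Insert 1: 1 bumps 2 from row 1; 2 starts row 2. P = [[1, 3, 4], [2]].
Insert 5: appended to row 1. P = [[1, 3, 4, 5], [2]].

So P = [[1, 3, 4, 5], [2]], Q = [[1, 2, 3, 5], [4]].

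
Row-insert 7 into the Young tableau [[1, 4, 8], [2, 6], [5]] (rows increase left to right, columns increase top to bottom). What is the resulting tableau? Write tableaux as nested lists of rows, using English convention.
[[1, 4, 7], [2, 6, 8], [5]]

In row 1, 7 replaces 8 (the leftmost entry greater than 7); 8 is bumped to row 2. 8 is appended to row 2. The new tableau is [[1, 4, 7], [2, 6, 8], [5]].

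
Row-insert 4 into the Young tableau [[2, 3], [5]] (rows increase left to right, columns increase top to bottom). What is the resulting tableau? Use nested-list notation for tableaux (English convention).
[[2, 3, 4], [5]]

4 is larger than every entry of row 1, so it is appended to row 1. The new tableau is [[2, 3, 4], [5]].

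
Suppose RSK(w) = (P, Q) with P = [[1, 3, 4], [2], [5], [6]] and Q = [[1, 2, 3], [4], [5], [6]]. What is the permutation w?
2 3 6 5 4 1

Reverse the RSK construction: for i from n down to 1, find the cell of Q containing i, remove the entry at that cell from P, and reverse-bump it up through P; the value ejected from row 1 is w(i).

Step i=6: Q has 6 at row 4, column 1; remove 6 from row 4 of P and reverse-bump: 6 enters row 3 and ejects 5; 5 enters row 2 and ejects 2; 2 enters row 1 and ejects 1. So w(6) = 1. P is now [[2, 3, 4], [5], [6]].
Step i=5: Q has 5 at row 3, column 1; remove 6 from row 3 of P and reverse-bump: 6 enters row 2 and ejects 5; 5 enters row 1 and ejects 4. So w(5) = 4. P is now [[2, 3, 5], [6]].
Step i=4: Q has 4 at row 2, column 1; remove 6 from row 2 of P and reverse-bump: 6 enters row 1 and ejects 5. So w(4) = 5. P is now [[2, 3, 6]].
Step i=3: Q has 3 at row 1, column 3; remove that cell from P, ejecting 6. So w(3) = 6. P is now [[2, 3]].
Step i=2: Q has 2 at row 1, column 2; remove that cell from P, ejecting 3. So w(2) = 3. P is now [[2]].
Step i=1: Q has 1 at row 1, column 1; remove that cell from P, ejecting 2. So w(1) = 2. P is now [].

So w = 2 3 6 5 4 1.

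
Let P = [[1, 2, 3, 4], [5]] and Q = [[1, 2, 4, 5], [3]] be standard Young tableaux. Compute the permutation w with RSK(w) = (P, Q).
1 5 2 3 4

Reverse the RSK construction: for i from n down to 1, find the cell of Q containing i, remove the entry at that cell from P, and reverse-bump it up through P; the value ejected from row 1 is w(i).

Step i=5: Q has 5 at row 1, column 4; remove that cell from P, ejecting 4. So w(5) = 4. P is now [[1, 2, 3], [5]].
Step i=4: Q has 4 at row 1, column 3; remove that cell from P, ejecting 3. So w(4) = 3. P is now [[1, 2], [5]].
Step i=3: Q has 3 at row 2, column 1; remove 5 from row 2 of P and reverse-bump: 5 enters row 1 and ejects 2. So w(3) = 2. P is now [[1, 5]].
Step i=2: Q has 2 at row 1, column 2; remove that cell from P, ejecting 5. So w(2) = 5. P is now [[1]].
Step i=1: Q has 1 at row 1, column 1; remove that cell from P, ejecting 1. So w(1) = 1. P is now [].

So w = 1 5 2 3 4.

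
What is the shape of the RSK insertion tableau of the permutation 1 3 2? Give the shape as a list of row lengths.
Row-insert each entry into an empty tableau.

After inserting 1: P = [[1]].
After inserting 3: P = [[1, 3]].
After inserting 2: P = [[1, 2], [3]].

The final insertion tableau P = [[1, 2], [3]] has shape [2, 1].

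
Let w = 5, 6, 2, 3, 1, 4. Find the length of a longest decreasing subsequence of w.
3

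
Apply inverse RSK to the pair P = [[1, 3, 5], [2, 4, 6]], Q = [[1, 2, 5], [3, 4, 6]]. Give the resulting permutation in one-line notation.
Reverse RSK: for i = n, n-1, ..., 1, locate i in Q, remove the corresponding corner cell from P, and reverse-bump its entry up through P; the value ejected from row 1 is w(i).

So w = 2 4 1 3 6 5.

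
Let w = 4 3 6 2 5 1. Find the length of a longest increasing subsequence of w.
2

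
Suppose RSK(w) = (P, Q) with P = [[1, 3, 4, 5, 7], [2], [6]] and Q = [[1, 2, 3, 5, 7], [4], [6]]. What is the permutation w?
Reverse the RSK construction: for i from n down to 1, find the cell of Q containing i, remove the entry at that cell from P, and reverse-bump it up through P; the value ejected from row 1 is w(i).

Step i=7: Q has 7 at row 1, column 5; remove that cell from P, ejecting 7. So w(7) = 7. P is now [[1, 3, 4, 5], [2], [6]].
Step i=6: Q has 6 at row 3, column 1; remove 6 from row 3 of P and reverse-bump: 6 enters row 2 and ejects 2; 2 enters row 1 and ejects 1. So w(6) = 1. P is now [[2, 3, 4, 5], [6]].
Step i=5: Q has 5 at row 1, column 4; remove that cell from P, ejecting 5. So w(5) = 5. P is now [[2, 3, 4], [6]].
Step i=4: Q has 4 at row 2, column 1; remove 6 from row 2 of P and reverse-bump: 6 enters row 1 and ejects 4. So w(4) = 4. P is now [[2, 3, 6]].
Step i=3: Q has 3 at row 1, column 3; remove that cell from P, ejecting 6. So w(3) = 6. P is now [[2, 3]].
Step i=2: Q has 2 at row 1, column 2; remove that cell from P, ejecting 3. So w(2) = 3. P is now [[2]].
Step i=1: Q has 1 at row 1, column 1; remove that cell from P, ejecting 2. So w(1) = 2. P is now [].

So w = 2 3 6 4 5 1 7.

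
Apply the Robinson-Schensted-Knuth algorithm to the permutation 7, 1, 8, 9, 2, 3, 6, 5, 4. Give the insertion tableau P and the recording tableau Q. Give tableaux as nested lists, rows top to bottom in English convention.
Insert each entry of the permutation into P by Schensted row insertion, recording in Q the position of each new cell.

Insert 7: appended to row 1. P = [[7]].
Insert 1: 1 bumps 7 from row 1; 7 starts row 2. P = [[1], [7]].
Insert 8: appended to row 1. P = [[1, 8], [7]].
Insert 9: appended to row 1. P = [[1, 8, 9], [7]].
Insert 2: 2 bumps 8 from row 1; 8 appends to row 2. P = [[1, 2, 9], [7, 8]].
Insert 3: 3 bumps 9 from row 1; 9 appends to row 2. P = [[1, 2, 3], [7, 8, 9]].
Insert 6: appended to row 1. P = [[1, 2, 3, 6], [7, 8, 9]].
Insert 5: 5 bumps 6 from row 1; 6 bumps 7 from row 2; 7 starts row 3. P = [[1, 2, 3, 5], [6, 8, 9], [7]].
Insert 4: 4 bumps 5 from row 1; 5 bumps 6 from row 2; 6 bumps 7 from row 3; 7 starts row 4. P = [[1, 2, 3, 4], [5, 8, 9], [6], [7]].

So P = [[1, 2, 3, 4], [5, 8, 9], [6], [7]], Q = [[1, 3, 4, 7], [2, 5, 6], [8], [9]].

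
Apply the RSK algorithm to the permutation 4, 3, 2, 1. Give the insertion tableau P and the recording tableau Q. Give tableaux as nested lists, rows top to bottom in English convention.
Insert each entry of the permutation into P by Schensted row insertion, recording in Q the position of each new cell.

Insert 4: appended to row 1. P = [[4]], Q = [[1]].
Insert 3: 3 bumps 4 from row 1; 4 starts row 2. P = [[3], [4]], Q = [[1], [2]].
Insert 2: 2 bumps 3 from row 1; 3 bumps 4 from row 2; 4 starts row 3. P = [[2], [3], [4]], Q = [[1], [2], [3]].
Insert 1: 1 bumps 2 from row 1; 2 bumps 3 from row 2; 3 bumps 4 from row 3; 4 starts row 4. P = [[1], [2], [3], [4]], Q = [[1], [2], [3], [4]].

So P = [[1], [2], [3], [4]], Q = [[1], [2], [3], [4]].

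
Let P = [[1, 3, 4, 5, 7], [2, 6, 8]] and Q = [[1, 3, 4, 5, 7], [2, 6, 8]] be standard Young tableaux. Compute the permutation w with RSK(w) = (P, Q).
Reverse the RSK construction: for i from n down to 1, find the cell of Q containing i, remove the entry at that cell from P, and reverse-bump it up through P; the value ejected from row 1 is w(i).

Step i=8: Q has 8 at row 2, column 3; remove 8 from row 2 of P and reverse-bump: 8 enters row 1 and ejects 7. So w(8) = 7. P is now [[1, 3, 4, 5, 8], [2, 6]].
Step i=7: Q has 7 at row 1, column 5; remove that cell from P, ejecting 8. So w(7) = 8. P is now [[1, 3, 4, 5], [2, 6]].
Step i=6: Q has 6 at row 2, column 2; remove 6 from row 2 of P and reverse-bump: 6 enters row 1 and ejects 5. So w(6) = 5. P is now [[1, 3, 4, 6], [2]].
Step i=5: Q has 5 at row 1, column 4; remove that cell from P, ejecting 6. So w(5) = 6. P is now [[1, 3, 4], [2]].
Step i=4: Q has 4 at row 1, column 3; remove that cell from P, ejecting 4. So w(4) = 4. P is now [[1, 3], [2]].
Step i=3: Q has 3 at row 1, column 2; remove that cell from P, ejecting 3. So w(3) = 3. P is now [[1], [2]].
Step i=2: Q has 2 at row 2, column 1; remove 2 from row 2 of P and reverse-bump: 2 enters row 1 and ejects 1. So w(2) = 1. P is now [[2]].
Step i=1: Q has 1 at row 1, column 1; remove that cell from P, ejecting 2. So w(1) = 2. P is now [].

So w = 2 1 3 4 6 5 8 7.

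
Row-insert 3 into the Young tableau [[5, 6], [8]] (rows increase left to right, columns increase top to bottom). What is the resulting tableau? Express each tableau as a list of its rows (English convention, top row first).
In row 1, 3 replaces 5 (the leftmost entry greater than 3); 5 is bumped to row 2. In row 2, 5 replaces 8 (the leftmost entry greater than 5); 8 is bumped to row 3. 8 starts a new row 3. The new tableau is [[3, 6], [5], [8]].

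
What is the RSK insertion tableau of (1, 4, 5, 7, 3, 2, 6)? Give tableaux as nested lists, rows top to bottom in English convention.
P = [[1, 2, 5, 6], [3, 7], [4]]

Insert 1: appended to row 1. P = [[1]].
Insert 4: appended to row 1. P = [[1, 4]].
Insert 5: appended to row 1. P = [[1, 4, 5]].
Insert 7: appended to row 1. P = [[1, 4, 5, 7]].
Insert 3: 3 bumps 4 from row 1; 4 starts row 2. P = [[1, 3, 5, 7], [4]].
Insert 2: 2 bumps 3 from row 1; 3 bumps 4 from row 2; 4 starts row 3. P = [[1, 2, 5, 7], [3], [4]].
Insert 6: 6 bumps 7 from row 1; 7 appends to row 2. P = [[1, 2, 5, 6], [3, 7], [4]].

So P = [[1, 2, 5, 6], [3, 7], [4]].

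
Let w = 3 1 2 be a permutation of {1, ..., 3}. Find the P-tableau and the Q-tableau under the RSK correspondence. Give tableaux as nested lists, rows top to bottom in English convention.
P = [[1, 2], [3]], Q = [[1, 3], [2]]

Insert each entry of the permutation into P by Schensted row insertion, recording in Q the position of each new cell.

After inserting 3: P = [[3]].
After inserting 1: P = [[1], [3]].
After inserting 2: P = [[1, 2], [3]].

So P = [[1, 2], [3]], Q = [[1, 3], [2]].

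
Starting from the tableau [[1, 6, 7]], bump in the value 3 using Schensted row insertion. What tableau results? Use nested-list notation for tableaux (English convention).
In row 1, 3 replaces 6 (the leftmost entry greater than 3); 6 is bumped to row 2. 6 starts a new row 2. The new tableau is [[1, 3, 7], [6]].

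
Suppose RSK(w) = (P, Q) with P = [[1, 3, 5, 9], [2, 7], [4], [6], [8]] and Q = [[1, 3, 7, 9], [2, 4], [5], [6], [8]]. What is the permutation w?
Reverse the RSK construction: for i from n down to 1, find the cell of Q containing i, remove the entry at that cell from P, and reverse-bump it up through P; the value ejected from row 1 is w(i).

Step i=9: Q has 9 at row 1, column 4; remove that cell from P, ejecting 9. So w(9) = 9. P is now [[1, 3, 5], [2, 7], [4], [6], [8]].
Step i=8: Q has 8 at row 5, column 1; remove 8 from row 5 of P and reverse-bump: 8 enters row 4 and ejects 6; 6 enters row 3 and ejects 4; 4 enters row 2 and ejects 2; 2 enters row 1 and ejects 1. So w(8) = 1. P is now [[2, 3, 5], [4, 7], [6], [8]].
Step i=7: Q has 7 at row 1, column 3; remove that cell from P, ejecting 5. So w(7) = 5. P is now [[2, 3], [4, 7], [6], [8]].
Step i=6: Q has 6 at row 4, column 1; remove 8 from row 4 of P and reverse-bump: 8 enters row 3 and ejects 6; 6 enters row 2 and ejects 4; 4 enters row 1 and ejects 3. So w(6) = 3. P is now [[2, 4], [6, 7], [8]].
Step i=5: Q has 5 at row 3, column 1; remove 8 from row 3 of P and reverse-bump: 8 enters row 2 and ejects 7; 7 enters row 1 and ejects 4. So w(5) = 4. P is now [[2, 7], [6, 8]].
Step i=4: Q has 4 at row 2, column 2; remove 8 from row 2 of P and reverse-bump: 8 enters row 1 and ejects 7. So w(4) = 7. P is now [[2, 8], [6]].
Step i=3: Q has 3 at row 1, column 2; remove that cell from P, ejecting 8. So w(3) = 8. P is now [[2], [6]].
Step i=2: Q has 2 at row 2, column 1; remove 6 from row 2 of P and reverse-bump: 6 enters row 1 and ejects 2. So w(2) = 2. P is now [[6]].
Step i=1: Q has 1 at row 1, column 1; remove that cell from P, ejecting 6. So w(1) = 6. P is now [].

So w = 6 2 8 7 4 3 5 1 9.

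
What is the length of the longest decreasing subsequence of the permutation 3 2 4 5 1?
3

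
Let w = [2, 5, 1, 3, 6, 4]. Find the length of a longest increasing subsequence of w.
3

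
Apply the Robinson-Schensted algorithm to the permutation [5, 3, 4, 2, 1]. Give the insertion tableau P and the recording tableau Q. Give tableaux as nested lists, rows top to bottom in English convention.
P = [[1, 4], [2], [3], [5]], Q = [[1, 3], [2], [4], [5]]

Insert each entry of the permutation into P by Schensted row insertion, recording in Q the position of each new cell.

Insert 5: appended to row 1. P = [[5]].
Insert 3: 3 bumps 5 from row 1; 5 starts row 2. P = [[3], [5]].
Insert 4: appended to row 1. P = [[3, 4], [5]].
Insert 2: 2 bumps 3 from row 1; 3 bumps 5 from row 2; 5 starts row 3. P = [[2, 4], [3], [5]].
Insert 1: 1 bumps 2 from row 1; 2 bumps 3 from row 2; 3 bumps 5 from row 3; 5 starts row 4. P = [[1, 4], [2], [3], [5]].

So P = [[1, 4], [2], [3], [5]], Q = [[1, 3], [2], [4], [5]].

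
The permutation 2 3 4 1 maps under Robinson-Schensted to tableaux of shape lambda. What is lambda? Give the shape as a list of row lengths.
Row-insert each entry into an empty tableau.

After inserting 2: P = [[2]].
After inserting 3: P = [[2, 3]].
After inserting 4: P = [[2, 3, 4]].
After inserting 1: P = [[1, 3, 4], [2]].

The final insertion tableau P = [[1, 3, 4], [2]] has shape [3, 1].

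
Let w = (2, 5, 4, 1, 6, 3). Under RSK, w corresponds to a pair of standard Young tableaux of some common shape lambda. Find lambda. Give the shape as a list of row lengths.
Row-insert each entry into an empty tableau.

After inserting 2: P = [[2]].
After inserting 5: P = [[2, 5]].
After inserting 4: P = [[2, 4], [5]].
After inserting 1: P = [[1, 4], [2], [5]].
After inserting 6: P = [[1, 4, 6], [2], [5]].
After inserting 3: P = [[1, 3, 6], [2, 4], [5]].

The final insertion tableau P = [[1, 3, 6], [2, 4], [5]] has shape [3, 2, 1].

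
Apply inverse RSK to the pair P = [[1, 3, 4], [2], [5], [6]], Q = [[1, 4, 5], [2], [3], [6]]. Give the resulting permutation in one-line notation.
6 5 2 3 4 1

Reverse the RSK construction: for i from n down to 1, find the cell of Q containing i, remove the entry at that cell from P, and reverse-bump it up through P; the value ejected from row 1 is w(i).

Step i=6: Q has 6 at row 4, column 1; remove 6 from row 4 of P and reverse-bump: 6 enters row 3 and ejects 5; 5 enters row 2 and ejects 2; 2 enters row 1 and ejects 1. So w(6) = 1. P is now [[2, 3, 4], [5], [6]].
Step i=5: Q has 5 at row 1, column 3; remove that cell from P, ejecting 4. So w(5) = 4. P is now [[2, 3], [5], [6]].
Step i=4: Q has 4 at row 1, column 2; remove that cell from P, ejecting 3. So w(4) = 3. P is now [[2], [5], [6]].
Step i=3: Q has 3 at row 3, column 1; remove 6 from row 3 of P and reverse-bump: 6 enters row 2 and ejects 5; 5 enters row 1 and ejects 2. So w(3) = 2. P is now [[5], [6]].
Step i=2: Q has 2 at row 2, column 1; remove 6 from row 2 of P and reverse-bump: 6 enters row 1 and ejects 5. So w(2) = 5. P is now [[6]].
Step i=1: Q has 1 at row 1, column 1; remove that cell from P, ejecting 6. So w(1) = 6. P is now [].

So w = 6 5 2 3 4 1.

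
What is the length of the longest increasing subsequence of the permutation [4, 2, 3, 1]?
2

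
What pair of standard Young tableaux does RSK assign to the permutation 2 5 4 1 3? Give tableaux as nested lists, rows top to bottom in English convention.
P = [[1, 3], [2, 4], [5]], Q = [[1, 2], [3, 5], [4]]

Insert each entry of the permutation into P by Schensted row insertion, recording in Q the position of each new cell.

Insert 2: appended to row 1. P = [[2]].
Insert 5: appended to row 1. P = [[2, 5]].
Insert 4: 4 bumps 5 from row 1; 5 starts row 2. P = [[2, 4], [5]].
Insert 1: 1 bumps 2 from row 1; 2 bumps 5 from row 2; 5 starts row 3. P = [[1, 4], [2], [5]].
Insert 3: 3 bumps 4 from row 1; 4 appends to row 2. P = [[1, 3], [2, 4], [5]].

So P = [[1, 3], [2, 4], [5]], Q = [[1, 2], [3, 5], [4]].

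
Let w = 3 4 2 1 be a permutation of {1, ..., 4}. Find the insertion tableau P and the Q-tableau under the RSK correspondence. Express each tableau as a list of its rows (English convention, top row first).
P = [[1, 4], [2], [3]], Q = [[1, 2], [3], [4]]

Insert each entry of the permutation into P by Schensted row insertion, recording in Q the position of each new cell.

After inserting 3: P = [[3]].
After inserting 4: P = [[3, 4]].
After inserting 2: P = [[2, 4], [3]].
After inserting 1: P = [[1, 4], [2], [3]].

So P = [[1, 4], [2], [3]], Q = [[1, 2], [3], [4]].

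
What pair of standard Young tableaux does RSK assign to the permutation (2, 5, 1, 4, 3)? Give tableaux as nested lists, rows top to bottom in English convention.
P = [[1, 3], [2, 4], [5]], Q = [[1, 2], [3, 4], [5]]

Insert each entry of the permutation into P by Schensted row insertion, recording in Q the position of each new cell.

Insert 2: appended to row 1. P = [[2]].
Insert 5: appended to row 1. P = [[2, 5]].
Insert 1: 1 bumps 2 from row 1; 2 starts row 2. P = [[1, 5], [2]].
Insert 4: 4 bumps 5 from row 1; 5 appends to row 2. P = [[1, 4], [2, 5]].
Insert 3: 3 bumps 4 from row 1; 4 bumps 5 from row 2; 5 starts row 3. P = [[1, 3], [2, 4], [5]].

So P = [[1, 3], [2, 4], [5]], Q = [[1, 2], [3, 4], [5]].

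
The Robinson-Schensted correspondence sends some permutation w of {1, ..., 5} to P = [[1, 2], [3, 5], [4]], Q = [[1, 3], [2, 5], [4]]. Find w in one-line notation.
Reverse the RSK construction: for i from n down to 1, find the cell of Q containing i, remove the entry at that cell from P, and reverse-bump it up through P; the value ejected from row 1 is w(i).

Step i=5: Q has 5 at row 2, column 2; remove 5 from row 2 of P and reverse-bump: 5 enters row 1 and ejects 2. So w(5) = 2. P is now [[1, 5], [3], [4]].
Step i=4: Q has 4 at row 3, column 1; remove 4 from row 3 of P and reverse-bump: 4 enters row 2 and ejects 3; 3 enters row 1 and ejects 1. So w(4) = 1. P is now [[3, 5], [4]].
Step i=3: Q has 3 at row 1, column 2; remove that cell from P, ejecting 5. So w(3) = 5. P is now [[3], [4]].
Step i=2: Q has 2 at row 2, column 1; remove 4 from row 2 of P and reverse-bump: 4 enters row 1 and ejects 3. So w(2) = 3. P is now [[4]].
Step i=1: Q has 1 at row 1, column 1; remove that cell from P, ejecting 4. So w(1) = 4. P is now [].

So w = 4 3 5 1 2.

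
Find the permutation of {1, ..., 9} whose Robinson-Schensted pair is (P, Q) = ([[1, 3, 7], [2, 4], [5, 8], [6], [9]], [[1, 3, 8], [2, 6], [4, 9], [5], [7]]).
Reverse the RSK construction: for i from n down to 1, find the cell of Q containing i, remove the entry at that cell from P, and reverse-bump it up through P; the value ejected from row 1 is w(i).

Step i=9: Q has 9 at row 3, column 2; remove 8 from row 3 of P and reverse-bump: 8 enters row 2 and ejects 4; 4 enters row 1 and ejects 3. So w(9) = 3. P is now [[1, 4, 7], [2, 8], [5], [6], [9]].
Step i=8: Q has 8 at row 1, column 3; remove that cell from P, ejecting 7. So w(8) = 7. P is now [[1, 4], [2, 8], [5], [6], [9]].
Step i=7: Q has 7 at row 5, column 1; remove 9 from row 5 of P and reverse-bump: 9 enters row 4 and ejects 6; 6 enters row 3 and ejects 5; 5 enters row 2 and ejects 2; 2 enters row 1 and ejects 1. So w(7) = 1. P is now [[2, 4], [5, 8], [6], [9]].
Step i=6: Q has 6 at row 2, column 2; remove 8 from row 2 of P and reverse-bump: 8 enters row 1 and ejects 4. So w(6) = 4. P is now [[2, 8], [5], [6], [9]].
Step i=5: Q has 5 at row 4, column 1; remove 9 from row 4 of P and reverse-bump: 9 enters row 3 and ejects 6; 6 enters row 2 and ejects 5; 5 enters row 1 and ejects 2. So w(5) = 2. P is now [[5, 8], [6], [9]].
Step i=4: Q has 4 at row 3, column 1; remove 9 from row 3 of P and reverse-bump: 9 enters row 2 and ejects 6; 6 enters row 1 and ejects 5. So w(4) = 5. P is now [[6, 8], [9]].
Step i=3: Q has 3 at row 1, column 2; remove that cell from P, ejecting 8. So w(3) = 8. P is now [[6], [9]].
Step i=2: Q has 2 at row 2, column 1; remove 9 from row 2 of P and reverse-bump: 9 enters row 1 and ejects 6. So w(2) = 6. P is now [[9]].
Step i=1: Q has 1 at row 1, column 1; remove that cell from P, ejecting 9. So w(1) = 9. P is now [].

So w = 9 6 8 5 2 4 1 7 3.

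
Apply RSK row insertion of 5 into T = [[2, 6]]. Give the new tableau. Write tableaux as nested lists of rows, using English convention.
[[2, 5], [6]]

In row 1, 5 replaces 6 (the leftmost entry greater than 5); 6 is bumped to row 2. 6 starts a new row 2. The new tableau is [[2, 5], [6]].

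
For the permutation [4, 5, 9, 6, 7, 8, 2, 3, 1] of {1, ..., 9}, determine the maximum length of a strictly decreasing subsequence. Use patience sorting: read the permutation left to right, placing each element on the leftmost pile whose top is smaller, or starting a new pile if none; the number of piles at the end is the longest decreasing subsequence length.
4: new pile. tops = [4]
5: onto pile 1 (replacing 4). tops = [5]
9: onto pile 1 (replacing 5). tops = [9]
6: new pile. tops = [9, 6]
7: onto pile 2 (replacing 6). tops = [9, 7]
8: onto pile 2 (replacing 7). tops = [9, 8]
2: new pile. tops = [9, 8, 2]
3: onto pile 3 (replacing 2). tops = [9, 8, 3]
1: new pile. tops = [9, 8, 3, 1]

4 piles, so the longest decreasing subsequence has length 4.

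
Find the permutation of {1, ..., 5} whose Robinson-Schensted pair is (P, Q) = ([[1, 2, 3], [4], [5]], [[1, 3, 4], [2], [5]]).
Reverse the RSK construction: for i from n down to 1, find the cell of Q containing i, remove the entry at that cell from P, and reverse-bump it up through P; the value ejected from row 1 is w(i).

Step i=5: Q has 5 at row 3, column 1; remove 5 from row 3 of P and reverse-bump: 5 enters row 2 and ejects 4; 4 enters row 1 and ejects 3. So w(5) = 3. P is now [[1, 2, 4], [5]].
Step i=4: Q has 4 at row 1, column 3; remove that cell from P, ejecting 4. So w(4) = 4. P is now [[1, 2], [5]].
Step i=3: Q has 3 at row 1, column 2; remove that cell from P, ejecting 2. So w(3) = 2. P is now [[1], [5]].
Step i=2: Q has 2 at row 2, column 1; remove 5 from row 2 of P and reverse-bump: 5 enters row 1 and ejects 1. So w(2) = 1. P is now [[5]].
Step i=1: Q has 1 at row 1, column 1; remove that cell from P, ejecting 5. So w(1) = 5. P is now [].

So w = 5 1 2 4 3.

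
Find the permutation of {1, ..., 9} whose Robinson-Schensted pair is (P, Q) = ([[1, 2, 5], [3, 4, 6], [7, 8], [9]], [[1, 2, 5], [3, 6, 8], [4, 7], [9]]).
3 7 4 1 9 8 2 6 5

Reverse the RSK construction: for i from n down to 1, find the cell of Q containing i, remove the entry at that cell from P, and reverse-bump it up through P; the value ejected from row 1 is w(i).

Step i=9: Q has 9 at row 4, column 1; remove 9 from row 4 of P and reverse-bump: 9 enters row 3 and ejects 8; 8 enters row 2 and ejects 6; 6 enters row 1 and ejects 5. So w(9) = 5. P is now [[1, 2, 6], [3, 4, 8], [7, 9]].
Step i=8: Q has 8 at row 2, column 3; remove 8 from row 2 of P and reverse-bump: 8 enters row 1 and ejects 6. So w(8) = 6. P is now [[1, 2, 8], [3, 4], [7, 9]].
Step i=7: Q has 7 at row 3, column 2; remove 9 from row 3 of P and reverse-bump: 9 enters row 2 and ejects 4; 4 enters row 1 and ejects 2. So w(7) = 2. P is now [[1, 4, 8], [3, 9], [7]].
Step i=6: Q has 6 at row 2, column 2; remove 9 from row 2 of P and reverse-bump: 9 enters row 1 and ejects 8. So w(6) = 8. P is now [[1, 4, 9], [3], [7]].
Step i=5: Q has 5 at row 1, column 3; remove that cell from P, ejecting 9. So w(5) = 9. P is now [[1, 4], [3], [7]].
Step i=4: Q has 4 at row 3, column 1; remove 7 from row 3 of P and reverse-bump: 7 enters row 2 and ejects 3; 3 enters row 1 and ejects 1. So w(4) = 1. P is now [[3, 4], [7]].
Step i=3: Q has 3 at row 2, column 1; remove 7 from row 2 of P and reverse-bump: 7 enters row 1 and ejects 4. So w(3) = 4. P is now [[3, 7]].
Step i=2: Q has 2 at row 1, column 2; remove that cell from P, ejecting 7. So w(2) = 7. P is now [[3]].
Step i=1: Q has 1 at row 1, column 1; remove that cell from P, ejecting 3. So w(1) = 3. P is now [].

So w = 3 7 4 1 9 8 2 6 5.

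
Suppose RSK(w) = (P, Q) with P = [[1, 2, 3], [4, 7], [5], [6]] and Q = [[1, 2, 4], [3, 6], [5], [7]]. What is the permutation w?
1 6 5 7 2 4 3

Reverse RSK: for i = n, n-1, ..., 1, locate i in Q, remove the corresponding corner cell from P, and reverse-bump its entry up through P; the value ejected from row 1 is w(i).

So w = 1 6 5 7 2 4 3.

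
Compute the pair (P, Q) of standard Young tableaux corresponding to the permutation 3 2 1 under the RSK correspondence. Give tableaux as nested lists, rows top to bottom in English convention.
Insert each entry of the permutation into P by Schensted row insertion, recording in Q the position of each new cell.

After inserting 3: P = [[3]].
After inserting 2: P = [[2], [3]].
After inserting 1: P = [[1], [2], [3]].

So P = [[1], [2], [3]], Q = [[1], [2], [3]].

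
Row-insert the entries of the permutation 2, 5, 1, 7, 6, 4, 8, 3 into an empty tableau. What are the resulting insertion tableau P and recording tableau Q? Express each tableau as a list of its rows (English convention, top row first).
Insert each entry of the permutation into P by Schensted row insertion, recording in Q the position of each new cell.

Insert 2: appended to row 1. P = [[2]].
Insert 5: appended to row 1. P = [[2, 5]].
Insert 1: 1 bumps 2 from row 1; 2 starts row 2. P = [[1, 5], [2]].
Insert 7: appended to row 1. P = [[1, 5, 7], [2]].
Insert 6: 6 bumps 7 from row 1; 7 appends to row 2. P = [[1, 5, 6], [2, 7]].
Insert 4: 4 bumps 5 from row 1; 5 bumps 7 from row 2; 7 starts row 3. P = [[1, 4, 6], [2, 5], [7]].
Insert 8: appended to row 1. P = [[1, 4, 6, 8], [2, 5], [7]].
Insert 3: 3 bumps 4 from row 1; 4 bumps 5 from row 2; 5 bumps 7 from row 3; 7 starts row 4. P = [[1, 3, 6, 8], [2, 4], [5], [7]].

So P = [[1, 3, 6, 8], [2, 4], [5], [7]], Q = [[1, 2, 4, 7], [3, 5], [6], [8]].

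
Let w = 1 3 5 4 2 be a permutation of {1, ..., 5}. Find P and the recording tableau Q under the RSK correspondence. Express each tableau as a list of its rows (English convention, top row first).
Insert each entry of the permutation into P by Schensted row insertion, recording in Q the position of each new cell.

Insert 1: appended to row 1. P = [[1]], Q = [[1]].
Insert 3: appended to row 1. P = [[1, 3]], Q = [[1, 2]].
Insert 5: appended to row 1. P = [[1, 3, 5]], Q = [[1, 2, 3]].
Insert 4: 4 bumps 5 from row 1; 5 starts row 2. P = [[1, 3, 4], [5]], Q = [[1, 2, 3], [4]].
Insert 2: 2 bumps 3 from row 1; 3 bumps 5 from row 2; 5 starts row 3. P = [[1, 2, 4], [3], [5]], Q = [[1, 2, 3], [4], [5]].

So P = [[1, 2, 4], [3], [5]], Q = [[1, 2, 3], [4], [5]].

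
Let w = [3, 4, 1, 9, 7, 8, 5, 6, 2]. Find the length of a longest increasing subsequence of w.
4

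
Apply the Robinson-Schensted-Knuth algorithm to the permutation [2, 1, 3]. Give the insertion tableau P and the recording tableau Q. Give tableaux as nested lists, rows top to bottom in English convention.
Insert each entry of the permutation into P by Schensted row insertion, recording in Q the position of each new cell.

After inserting 2: P = [[2]].
After inserting 1: P = [[1], [2]].
After inserting 3: P = [[1, 3], [2]].

So P = [[1, 3], [2]], Q = [[1, 3], [2]].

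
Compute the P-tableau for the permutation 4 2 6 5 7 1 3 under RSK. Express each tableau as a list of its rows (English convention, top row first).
Insert 4: appended to row 1. P = [[4]].
Insert 2: 2 bumps 4 from row 1; 4 starts row 2. P = [[2], [4]].
Insert 6: appended to row 1. P = [[2, 6], [4]].
Insert 5: 5 bumps 6 from row 1; 6 appends to row 2. P = [[2, 5], [4, 6]].
Insert 7: appended to row 1. P = [[2, 5, 7], [4, 6]].
Insert 1: 1 bumps 2 from row 1; 2 bumps 4 from row 2; 4 starts row 3. P = [[1, 5, 7], [2, 6], [4]].
Insert 3: 3 bumps 5 from row 1; 5 bumps 6 from row 2; 6 appends to row 3. P = [[1, 3, 7], [2, 5], [4, 6]].

So P = [[1, 3, 7], [2, 5], [4, 6]].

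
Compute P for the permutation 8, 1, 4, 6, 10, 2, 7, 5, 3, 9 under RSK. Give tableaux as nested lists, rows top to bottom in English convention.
After inserting 8: P = [[8]].
After inserting 1: P = [[1], [8]].
After inserting 4: P = [[1, 4], [8]].
After inserting 6: P = [[1, 4, 6], [8]].
After inserting 10: P = [[1, 4, 6, 10], [8]].
After inserting 2: P = [[1, 2, 6, 10], [4], [8]].
After inserting 7: P = [[1, 2, 6, 7], [4, 10], [8]].
After inserting 5: P = [[1, 2, 5, 7], [4, 6], [8, 10]].
After inserting 3: P = [[1, 2, 3, 7], [4, 5], [6, 10], [8]].
After inserting 9: P = [[1, 2, 3, 7, 9], [4, 5], [6, 10], [8]].

So P = [[1, 2, 3, 7, 9], [4, 5], [6, 10], [8]].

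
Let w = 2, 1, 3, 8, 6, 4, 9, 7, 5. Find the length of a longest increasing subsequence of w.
4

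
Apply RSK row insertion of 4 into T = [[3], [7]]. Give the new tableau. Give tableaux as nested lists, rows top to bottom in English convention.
[[3, 4], [7]]

4 is larger than every entry of row 1, so it is appended to row 1. The new tableau is [[3, 4], [7]].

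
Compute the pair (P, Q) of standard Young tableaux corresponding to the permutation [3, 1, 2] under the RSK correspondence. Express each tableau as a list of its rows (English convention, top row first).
Insert each entry of the permutation into P by Schensted row insertion, recording in Q the position of each new cell.

After inserting 3: P = [[3]].
After inserting 1: P = [[1], [3]].
After inserting 2: P = [[1, 2], [3]].

So P = [[1, 2], [3]], Q = [[1, 3], [2]].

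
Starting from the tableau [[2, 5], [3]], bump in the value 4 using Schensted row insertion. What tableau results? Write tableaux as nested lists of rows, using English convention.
[[2, 4], [3, 5]]

In row 1, 4 replaces 5 (the leftmost entry greater than 4); 5 is bumped to row 2. 5 is appended to row 2. The new tableau is [[2, 4], [3, 5]].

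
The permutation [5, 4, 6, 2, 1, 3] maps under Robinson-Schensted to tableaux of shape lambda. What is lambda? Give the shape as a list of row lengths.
[2, 2, 1, 1]

Row-insert each entry into an empty tableau.

After inserting 5: P = [[5]].
After inserting 4: P = [[4], [5]].
After inserting 6: P = [[4, 6], [5]].
After inserting 2: P = [[2, 6], [4], [5]].
After inserting 1: P = [[1, 6], [2], [4], [5]].
After inserting 3: P = [[1, 3], [2, 6], [4], [5]].

The final insertion tableau P = [[1, 3], [2, 6], [4], [5]] has shape [2, 2, 1, 1].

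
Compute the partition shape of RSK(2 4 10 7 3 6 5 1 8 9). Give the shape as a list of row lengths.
Row-insert each entry into an empty tableau.

After inserting 2: P = [[2]].
After inserting 4: P = [[2, 4]].
After inserting 10: P = [[2, 4, 10]].
After inserting 7: P = [[2, 4, 7], [10]].
After inserting 3: P = [[2, 3, 7], [4], [10]].
After inserting 6: P = [[2, 3, 6], [4, 7], [10]].
After inserting 5: P = [[2, 3, 5], [4, 6], [7], [10]].
After inserting 1: P = [[1, 3, 5], [2, 6], [4], [7], [10]].
After inserting 8: P = [[1, 3, 5, 8], [2, 6], [4], [7], [10]].
After inserting 9: P = [[1, 3, 5, 8, 9], [2, 6], [4], [7], [10]].

The final insertion tableau P = [[1, 3, 5, 8, 9], [2, 6], [4], [7], [10]] has shape [5, 2, 1, 1, 1].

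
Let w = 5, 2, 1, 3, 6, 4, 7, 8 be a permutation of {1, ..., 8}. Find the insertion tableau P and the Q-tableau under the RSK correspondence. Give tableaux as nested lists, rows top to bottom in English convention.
P = [[1, 3, 4, 7, 8], [2, 6], [5]], Q = [[1, 4, 5, 7, 8], [2, 6], [3]]

Insert each entry of the permutation into P by Schensted row insertion, recording in Q the position of each new cell.

Insert 5: appended to row 1. P = [[5]].
Insert 2: 2 bumps 5 from row 1; 5 starts row 2. P = [[2], [5]].
Insert 1: 1 bumps 2 from row 1; 2 bumps 5 from row 2; 5 starts row 3. P = [[1], [2], [5]].
Insert 3: appended to row 1. P = [[1, 3], [2], [5]].
Insert 6: appended to row 1. P = [[1, 3, 6], [2], [5]].
Insert 4: 4 bumps 6 from row 1; 6 appends to row 2. P = [[1, 3, 4], [2, 6], [5]].
Insert 7: appended to row 1. P = [[1, 3, 4, 7], [2, 6], [5]].
Insert 8: appended to row 1. P = [[1, 3, 4, 7, 8], [2, 6], [5]].

So P = [[1, 3, 4, 7, 8], [2, 6], [5]], Q = [[1, 4, 5, 7, 8], [2, 6], [3]].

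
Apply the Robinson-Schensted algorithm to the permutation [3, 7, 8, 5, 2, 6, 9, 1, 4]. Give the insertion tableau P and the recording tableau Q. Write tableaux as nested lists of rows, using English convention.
Insert each entry of the permutation into P by Schensted row insertion, recording in Q the position of each new cell.

Insert 3: appended to row 1. P = [[3]].
Insert 7: appended to row 1. P = [[3, 7]].
Insert 8: appended to row 1. P = [[3, 7, 8]].
Insert 5: 5 bumps 7 from row 1; 7 starts row 2. P = [[3, 5, 8], [7]].
Insert 2: 2 bumps 3 from row 1; 3 bumps 7 from row 2; 7 starts row 3. P = [[2, 5, 8], [3], [7]].
Insert 6: 6 bumps 8 from row 1; 8 appends to row 2. P = [[2, 5, 6], [3, 8], [7]].
Insert 9: appended to row 1. P = [[2, 5, 6, 9], [3, 8], [7]].
Insert 1: 1 bumps 2 from row 1; 2 bumps 3 from row 2; 3 bumps 7 from row 3; 7 starts row 4. P = [[1, 5, 6, 9], [2, 8], [3], [7]].
Insert 4: 4 bumps 5 from row 1; 5 bumps 8 from row 2; 8 appends to row 3. P = [[1, 4, 6, 9], [2, 5], [3, 8], [7]].

So P = [[1, 4, 6, 9], [2, 5], [3, 8], [7]], Q = [[1, 2, 3, 7], [4, 6], [5, 9], [8]].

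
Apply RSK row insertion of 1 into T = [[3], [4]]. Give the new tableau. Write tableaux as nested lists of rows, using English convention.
[[1], [3], [4]]

In row 1, 1 replaces 3 (the leftmost entry greater than 1); 3 is bumped to row 2. In row 2, 3 replaces 4 (the leftmost entry greater than 3); 4 is bumped to row 3. 4 starts a new row 3. The new tableau is [[1], [3], [4]].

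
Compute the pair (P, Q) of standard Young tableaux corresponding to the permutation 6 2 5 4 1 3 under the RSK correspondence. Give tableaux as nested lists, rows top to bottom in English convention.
Insert each entry of the permutation into P by Schensted row insertion, recording in Q the position of each new cell.

Insert 6: appended to row 1. P = [[6]].
Insert 2: 2 bumps 6 from row 1; 6 starts row 2. P = [[2], [6]].
Insert 5: appended to row 1. P = [[2, 5], [6]].
Insert 4: 4 bumps 5 from row 1; 5 bumps 6 from row 2; 6 starts row 3. P = [[2, 4], [5], [6]].
Insert 1: 1 bumps 2 from row 1; 2 bumps 5 from row 2; 5 bumps 6 from row 3; 6 starts row 4. P = [[1, 4], [2], [5], [6]].
Insert 3: 3 bumps 4 from row 1; 4 appends to row 2. P = [[1, 3], [2, 4], [5], [6]].

So P = [[1, 3], [2, 4], [5], [6]], Q = [[1, 3], [2, 6], [4], [5]].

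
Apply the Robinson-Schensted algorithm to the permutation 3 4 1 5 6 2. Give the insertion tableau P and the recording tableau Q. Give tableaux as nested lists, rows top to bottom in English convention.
Insert each entry of the permutation into P by Schensted row insertion, recording in Q the position of each new cell.

Insert 3: appended to row 1. P = [[3]].
Insert 4: appended to row 1. P = [[3, 4]].
Insert 1: 1 bumps 3 from row 1; 3 starts row 2. P = [[1, 4], [3]].
Insert 5: appended to row 1. P = [[1, 4, 5], [3]].
Insert 6: appended to row 1. P = [[1, 4, 5, 6], [3]].
Insert 2: 2 bumps 4 from row 1; 4 appends to row 2. P = [[1, 2, 5, 6], [3, 4]].

So P = [[1, 2, 5, 6], [3, 4]], Q = [[1, 2, 4, 5], [3, 6]].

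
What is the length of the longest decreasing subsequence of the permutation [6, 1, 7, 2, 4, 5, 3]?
3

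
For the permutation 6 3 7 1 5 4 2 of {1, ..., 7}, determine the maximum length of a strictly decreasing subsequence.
4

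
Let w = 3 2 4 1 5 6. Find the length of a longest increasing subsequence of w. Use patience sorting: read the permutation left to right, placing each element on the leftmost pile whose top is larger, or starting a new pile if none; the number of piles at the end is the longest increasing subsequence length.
4

3: new pile. tops = [3]
2: onto pile 1 (replacing 3). tops = [2]
4: new pile. tops = [2, 4]
1: onto pile 1 (replacing 2). tops = [1, 4]
5: new pile. tops = [1, 4, 5]
6: new pile. tops = [1, 4, 5, 6]

4 piles, so the longest increasing subsequence has length 4.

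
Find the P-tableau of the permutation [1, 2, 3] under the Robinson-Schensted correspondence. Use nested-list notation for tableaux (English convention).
P = [[1, 2, 3]]

Insert 1: appended to row 1. P = [[1]].
Insert 2: appended to row 1. P = [[1, 2]].
Insert 3: appended to row 1. P = [[1, 2, 3]].

So P = [[1, 2, 3]].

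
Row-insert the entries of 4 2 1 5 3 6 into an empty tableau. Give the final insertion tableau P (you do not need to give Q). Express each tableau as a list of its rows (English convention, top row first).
P = [[1, 3, 6], [2, 5], [4]]

Insert 4: appended to row 1. P = [[4]].
Insert 2: 2 bumps 4 from row 1; 4 starts row 2. P = [[2], [4]].
Insert 1: 1 bumps 2 from row 1; 2 bumps 4 from row 2; 4 starts row 3. P = [[1], [2], [4]].
Insert 5: appended to row 1. P = [[1, 5], [2], [4]].
Insert 3: 3 bumps 5 from row 1; 5 appends to row 2. P = [[1, 3], [2, 5], [4]].
Insert 6: appended to row 1. P = [[1, 3, 6], [2, 5], [4]].

So P = [[1, 3, 6], [2, 5], [4]].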